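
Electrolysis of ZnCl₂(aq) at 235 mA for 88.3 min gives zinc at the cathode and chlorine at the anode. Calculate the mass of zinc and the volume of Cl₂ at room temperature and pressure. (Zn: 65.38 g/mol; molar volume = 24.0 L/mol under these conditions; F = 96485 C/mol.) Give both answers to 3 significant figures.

0.422 g Zn; 0.155 L Cl₂

Q = 0.235 × 5298 = 1245 C; n(e⁻) = 1245 / 96485 = 0.01290 mol
Cathode: Zn²⁺ + 2e⁻ → Zn → n(Zn) = 0.01290/2 = 0.006450 mol → 0.422 g
Anode: 2Cl⁻ → Cl₂ + 2e⁻ → n(Cl₂) = 0.01290/2 = 0.006450 mol → 0.155 L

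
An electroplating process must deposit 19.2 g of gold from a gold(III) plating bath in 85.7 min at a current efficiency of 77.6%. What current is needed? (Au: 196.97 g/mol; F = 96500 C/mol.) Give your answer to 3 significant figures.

n(Au) = 19.2 / 196.97 = 0.09748 mol
Au³⁺ + 3e⁻ → Au, so n(e⁻) = 3 × 0.09748 = 0.2924 mol
Q = 0.2924 × 96500 / 0.776 = 36360 C
I = Q / t = 36360 / 5142 s = 7.07 A

7.07 A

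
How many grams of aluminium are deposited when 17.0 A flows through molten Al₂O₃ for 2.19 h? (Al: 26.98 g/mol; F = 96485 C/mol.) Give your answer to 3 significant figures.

Q = It = 17.0 × 7884 = 1.340×10^5 C
n(e⁻) = Q/F = 1.340×10^5/96485 = 1.389 mol
Al³⁺ + 3e⁻ → Al, so n(Al) = 1.389 / 3 = 0.4630 mol
m = 0.4630 × 26.98 = 12.5 g

12.5 g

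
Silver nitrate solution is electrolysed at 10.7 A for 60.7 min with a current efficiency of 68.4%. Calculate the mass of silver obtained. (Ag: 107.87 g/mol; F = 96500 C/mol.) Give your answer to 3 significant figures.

29.8 g

Q = 10.7 × 3642 = 38970 C
n(e⁻) = 38970 / 96500 = 0.4038 mol
Ag⁺ + e⁻ → Ag, so theoretical m(Ag) = 0.4038 × 107.87 = 43.56 g
Actual mass = 68.4% × 43.56 = 29.8 g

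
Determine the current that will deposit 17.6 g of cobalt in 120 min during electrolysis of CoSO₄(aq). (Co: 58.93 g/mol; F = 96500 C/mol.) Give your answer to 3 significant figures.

8.01 A

n(Co) = 17.6 / 58.93 = 0.2987 mol
Co²⁺ + 2e⁻ → Co, so n(e⁻) = 2 × 0.2987 = 0.5974 mol
Q = 0.5974 × 96500 = 57650 C
I = Q / t = 57650 / 7200 s = 8.01 A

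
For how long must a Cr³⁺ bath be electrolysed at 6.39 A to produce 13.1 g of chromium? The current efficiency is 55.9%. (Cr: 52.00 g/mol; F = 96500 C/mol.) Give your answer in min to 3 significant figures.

340 min

n(Cr) = 13.1 / 52.00 = 0.2519 mol
Cr³⁺ + 3e⁻ → Cr, so n(e⁻) = 3 × 0.2519 = 0.7557 mol
Q = 0.7557 × 96500 / 0.559 = 1.305×10^5 C
t = Q / I = 1.305×10^5 / 6.39 = 20420 s = 340 min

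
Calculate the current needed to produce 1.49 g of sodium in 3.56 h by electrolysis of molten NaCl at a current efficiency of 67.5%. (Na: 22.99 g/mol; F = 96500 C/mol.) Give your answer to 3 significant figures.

n(Na) = 1.49 / 22.99 = 0.06481 mol
Na⁺ + e⁻ → Na, so n(e⁻) = 0.06481 mol
Q = 0.06481 × 96500 / 0.675 = 9265 C
I = Q / t = 9265 / 12816 s = 0.723 A

0.723 A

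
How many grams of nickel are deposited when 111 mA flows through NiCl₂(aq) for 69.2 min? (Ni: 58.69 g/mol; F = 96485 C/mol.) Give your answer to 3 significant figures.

0.140 g

Q = It = 0.111 × 4152 = 460.9 C
n(e⁻) = Q/F = 460.9/96485 = 0.004777 mol
Ni²⁺ + 2e⁻ → Ni, so n(Ni) = 0.004777 / 2 = 0.002389 mol
m = 0.002389 × 58.69 = 0.140 g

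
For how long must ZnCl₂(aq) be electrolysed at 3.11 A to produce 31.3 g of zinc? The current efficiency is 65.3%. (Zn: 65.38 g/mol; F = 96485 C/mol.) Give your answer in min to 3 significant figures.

n(Zn) = 31.3 / 65.38 = 0.4787 mol
Zn²⁺ + 2e⁻ → Zn, so n(e⁻) = 2 × 0.4787 = 0.9574 mol
Q = 0.9574 × 96485 / 0.653 = 1.415×10^5 C
t = Q / I = 1.415×10^5 / 3.11 = 45500 s = 758 min

758 min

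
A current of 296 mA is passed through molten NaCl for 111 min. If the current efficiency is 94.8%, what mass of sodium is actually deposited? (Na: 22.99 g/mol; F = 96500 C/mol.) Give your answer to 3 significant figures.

Q = 0.296 × 6660 = 1971 C
n(e⁻) = 1971 / 96500 = 0.02042 mol
Na⁺ + e⁻ → Na, so theoretical m(Na) = 0.02042 × 22.99 = 0.4695 g
Actual mass = 94.8% × 0.4695 = 0.445 g

0.445 g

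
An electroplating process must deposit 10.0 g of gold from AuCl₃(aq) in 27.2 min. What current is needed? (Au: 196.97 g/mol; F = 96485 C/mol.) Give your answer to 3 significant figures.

9.00 A

n(Au) = 10.0 / 196.97 = 0.05077 mol
Au³⁺ + 3e⁻ → Au, so n(e⁻) = 3 × 0.05077 = 0.1523 mol
Q = 0.1523 × 96485 = 14690 C
I = Q / t = 14690 / 1632 s = 9.00 A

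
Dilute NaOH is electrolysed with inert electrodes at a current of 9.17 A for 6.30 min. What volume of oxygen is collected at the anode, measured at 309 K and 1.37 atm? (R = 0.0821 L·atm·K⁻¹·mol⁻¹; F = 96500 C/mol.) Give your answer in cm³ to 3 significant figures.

Charge passed = 9.17 × 378 = 3466 C
Moles of electrons = 3466 / 96500 = 0.03592 mol
2H₂O → O₂ + 4H⁺ + 4e⁻, so n(O₂) = 0.03592 / 4 = 0.008980 mol
V = nRT/P = 0.008980 × 0.0821 × 309 / 1.37 = 0.1663 L
= 166 cm³

166 cm³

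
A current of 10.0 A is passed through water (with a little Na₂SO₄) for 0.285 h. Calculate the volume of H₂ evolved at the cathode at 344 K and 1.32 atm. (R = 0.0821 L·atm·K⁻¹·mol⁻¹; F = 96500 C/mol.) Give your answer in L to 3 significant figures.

1.14 L

Q = 10.0 A × 1026 s = 10260 C
n(e⁻) = 10260 / 96500 = 0.1063 mol
2H⁺ + 2e⁻ → H₂, so n(H₂) = 0.1063 / 2 = 0.05315 mol
V = nRT/P = 0.05315 × 0.0821 × 344 / 1.32 = 1.137 L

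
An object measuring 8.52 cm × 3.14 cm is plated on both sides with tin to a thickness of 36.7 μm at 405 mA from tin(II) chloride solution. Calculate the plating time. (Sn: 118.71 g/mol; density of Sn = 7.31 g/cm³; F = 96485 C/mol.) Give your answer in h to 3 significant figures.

Plated area = 2 × 8.52 × 3.14 = 53.51 cm²
Volume = 53.51 × 36.7×10⁻⁴ cm = 0.1964 cm³
m(Sn) = 0.1964 × 7.31 = 1.436 g
n(Sn) = 1.436 / 118.71 = 0.01210 mol; n(e⁻) = 2 × 0.01210 = 0.02420 mol
Q = 0.02420 × 96485 = 2335 C
t = 2335 / 0.405 = 5765 s = 1.60 h

1.60 h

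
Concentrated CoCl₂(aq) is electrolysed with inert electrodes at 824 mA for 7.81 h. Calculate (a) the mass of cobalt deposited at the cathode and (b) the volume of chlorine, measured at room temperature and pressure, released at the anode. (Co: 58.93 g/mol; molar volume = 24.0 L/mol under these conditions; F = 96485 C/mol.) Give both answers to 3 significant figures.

7.08 g Co; 2.88 L Cl₂

Q = 0.824 × 28116 = 23170 C; n(e⁻) = 23170 / 96485 = 0.2401 mol
Cathode: Co²⁺ + 2e⁻ → Co → n(Co) = 0.2401/2 = 0.1201 mol → 7.08 g
Anode: 2Cl⁻ → Cl₂ + 2e⁻ → n(Cl₂) = 0.2401/2 = 0.1201 mol → 2.88 L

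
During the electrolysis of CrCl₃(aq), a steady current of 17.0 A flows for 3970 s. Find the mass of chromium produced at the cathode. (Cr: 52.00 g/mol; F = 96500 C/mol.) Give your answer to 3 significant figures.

Q = It = 17.0 × 3970 = 67490 C
n(e⁻) = Q/F = 67490/96500 = 0.6994 mol
Cr³⁺ + 3e⁻ → Cr, so n(Cr) = 0.6994 / 3 = 0.2331 mol
m = 0.2331 × 52.00 = 12.1 g

12.1 g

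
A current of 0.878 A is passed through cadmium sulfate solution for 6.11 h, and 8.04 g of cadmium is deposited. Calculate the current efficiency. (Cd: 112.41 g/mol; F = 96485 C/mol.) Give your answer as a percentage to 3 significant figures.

Q = 0.878 × 21996 = 19310 C
n(e⁻) = 19310 / 96485 = 0.2001 mol
Cd²⁺ + 2e⁻ → Cd, so theoretical n(Cd) = 0.1001 mol → 11.25 g
Efficiency = 8.04 / 11.25 = 0.7147 = 71.5%

71.5%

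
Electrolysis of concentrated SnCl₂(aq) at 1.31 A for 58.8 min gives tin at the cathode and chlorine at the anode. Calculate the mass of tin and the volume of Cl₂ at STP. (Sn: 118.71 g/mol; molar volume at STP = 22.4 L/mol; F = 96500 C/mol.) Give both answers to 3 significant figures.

2.84 g Sn; 0.536 L Cl₂

Q = 1.31 × 3528 = 4622 C; n(e⁻) = 4622 / 96500 = 0.04790 mol
Cathode: Sn²⁺ + 2e⁻ → Sn → n(Sn) = 0.04790/2 = 0.02395 mol → 2.84 g
Anode: 2Cl⁻ → Cl₂ + 2e⁻ → n(Cl₂) = 0.04790/2 = 0.02395 mol → 0.536 L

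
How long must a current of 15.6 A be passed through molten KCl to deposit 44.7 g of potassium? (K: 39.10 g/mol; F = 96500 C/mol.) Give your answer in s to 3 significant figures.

n(K) = 44.7 / 39.10 = 1.143 mol
K⁺ + e⁻ → K, so n(e⁻) = 1.143 mol
Q = 1.143 × 96500 = 1.103×10^5 C
t = Q / I = 1.103×10^5 / 15.6 = 7071 s

7070 s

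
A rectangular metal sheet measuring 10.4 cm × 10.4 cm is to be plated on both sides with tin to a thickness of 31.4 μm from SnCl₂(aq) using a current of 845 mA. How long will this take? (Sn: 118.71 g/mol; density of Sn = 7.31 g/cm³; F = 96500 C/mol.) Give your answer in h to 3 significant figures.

2.65 h

Plated area = 2 × 10.4 × 10.4 = 216.3 cm²
Volume = 216.3 × 31.4×10⁻⁴ cm = 0.6792 cm³
m(Sn) = 0.6792 × 7.31 = 4.965 g
n(Sn) = 4.965 / 118.71 = 0.04182 mol; n(e⁻) = 2 × 0.04182 = 0.08364 mol
Q = 0.08364 × 96500 = 8071 C
t = 8071 / 0.845 = 9551 s = 2.65 h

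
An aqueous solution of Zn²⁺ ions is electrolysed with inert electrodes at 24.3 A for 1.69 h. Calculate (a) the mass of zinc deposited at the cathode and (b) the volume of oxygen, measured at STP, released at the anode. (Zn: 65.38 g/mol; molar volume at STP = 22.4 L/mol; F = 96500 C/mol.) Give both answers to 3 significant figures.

Q = 24.3 × 6084 = 1.478×10^5 C; n(e⁻) = 1.478×10^5 / 96500 = 1.532 mol
Cathode: Zn²⁺ + 2e⁻ → Zn → n(Zn) = 1.532/2 = 0.7660 mol → 50.1 g
Anode: 2H₂O → O₂ + 4H⁺ + 4e⁻ → n(O₂) = 1.532/4 = 0.3830 mol → 8.58 L

50.1 g Zn; 8.58 L O₂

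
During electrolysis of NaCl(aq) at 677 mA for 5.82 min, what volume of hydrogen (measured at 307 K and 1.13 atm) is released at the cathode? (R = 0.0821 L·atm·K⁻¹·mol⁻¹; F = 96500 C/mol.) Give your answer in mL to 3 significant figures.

27.3 mL

Charge passed = 0.677 × 349.2 = 236.4 C
n(e⁻) = 236.4 / 96500 = 0.002450 mol
2H⁺ + 2e⁻ → H₂, so n(H₂) = 0.002450 / 2 = 0.001225 mol
V = nRT/P = 0.001225 × 0.0821 × 307 / 1.13 = 0.02732 L
= 27.3 mL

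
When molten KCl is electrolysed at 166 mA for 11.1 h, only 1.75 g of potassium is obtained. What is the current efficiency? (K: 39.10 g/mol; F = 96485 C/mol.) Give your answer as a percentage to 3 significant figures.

Q = 0.166 × 39960 = 6633 C
n(e⁻) = 6633 / 96485 = 0.06875 mol
K⁺ + e⁻ → K, so theoretical n(K) = 0.06875 mol → 2.688 g
Efficiency = 1.75 / 2.688 = 0.6510 = 65.1%

65.1%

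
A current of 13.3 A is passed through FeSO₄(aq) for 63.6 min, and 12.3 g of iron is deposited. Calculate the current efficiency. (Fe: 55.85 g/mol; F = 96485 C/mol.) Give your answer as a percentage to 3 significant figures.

Q = 13.3 × 3816 = 50750 C
n(e⁻) = 50750 / 96485 = 0.5260 mol
Fe²⁺ + 2e⁻ → Fe, so theoretical n(Fe) = 0.2630 mol → 14.69 g
Efficiency = 12.3 / 14.69 = 0.8373 = 83.7%

83.7%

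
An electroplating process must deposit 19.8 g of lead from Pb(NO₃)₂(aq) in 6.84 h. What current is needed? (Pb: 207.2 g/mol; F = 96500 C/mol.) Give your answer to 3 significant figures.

0.749 A

n(Pb) = 19.8 / 207.2 = 0.09556 mol
Pb²⁺ + 2e⁻ → Pb, so n(e⁻) = 2 × 0.09556 = 0.1911 mol
Q = 0.1911 × 96500 = 18440 C
I = Q / t = 18440 / 24624 s = 0.749 A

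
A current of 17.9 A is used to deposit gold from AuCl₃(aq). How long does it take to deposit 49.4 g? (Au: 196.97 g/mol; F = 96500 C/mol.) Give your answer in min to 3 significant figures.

67.6 min

n(Au) = 49.4 / 196.97 = 0.2508 mol
Au³⁺ + 3e⁻ → Au, so n(e⁻) = 3 × 0.2508 = 0.7524 mol
Q = 0.7524 × 96500 = 72610 C
t = Q / I = 72610 / 17.9 = 4056 s = 67.6 min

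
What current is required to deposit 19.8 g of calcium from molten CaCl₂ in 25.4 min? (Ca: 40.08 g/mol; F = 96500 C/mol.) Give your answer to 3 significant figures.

n(Ca) = 19.8 / 40.08 = 0.4940 mol
Ca²⁺ + 2e⁻ → Ca, so n(e⁻) = 2 × 0.4940 = 0.9880 mol
Q = 0.9880 × 96500 = 95340 C
I = Q / t = 95340 / 1524 s = 62.6 A

62.6 A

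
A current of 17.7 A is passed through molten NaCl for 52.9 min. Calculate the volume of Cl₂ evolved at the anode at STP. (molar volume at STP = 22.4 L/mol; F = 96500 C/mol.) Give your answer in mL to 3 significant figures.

Q = 17.7 A × 3174 s = 56180 C
n(e⁻) = Q/F = 56180/96500 = 0.5822 mol
2Cl⁻ → Cl₂ + 2e⁻, so n(Cl₂) = 0.5822 / 2 = 0.2911 mol
V = 0.2911 × 22.4 = 6.521 L
= 6520 mL

6520 mL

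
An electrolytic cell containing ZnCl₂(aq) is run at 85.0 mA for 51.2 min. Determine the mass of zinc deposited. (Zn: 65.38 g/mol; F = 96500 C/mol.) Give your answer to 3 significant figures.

Q = 0.0850 A × 3072 s = 261.1 C
Moles of electrons = 261.1 / 96500 = 0.002706 mol
Zn²⁺ + 2e⁻ → Zn, so n(Zn) = 0.002706 / 2 = 0.001353 mol
m = 0.001353 × 65.38 = 0.0885 g

0.0885 g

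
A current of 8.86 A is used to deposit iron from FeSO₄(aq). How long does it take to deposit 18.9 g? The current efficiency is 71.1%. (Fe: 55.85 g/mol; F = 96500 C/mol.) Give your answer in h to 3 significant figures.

2.88 h

n(Fe) = 18.9 / 55.85 = 0.3384 mol
Fe²⁺ + 2e⁻ → Fe, so n(e⁻) = 2 × 0.3384 = 0.6768 mol
Q = 0.6768 × 96500 / 0.711 = 91860 C
t = Q / I = 91860 / 8.86 = 10370 s = 2.88 h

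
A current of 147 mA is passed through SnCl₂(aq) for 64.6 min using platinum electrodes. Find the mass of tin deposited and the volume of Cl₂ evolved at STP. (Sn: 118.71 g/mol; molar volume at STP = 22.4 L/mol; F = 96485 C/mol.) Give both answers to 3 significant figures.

Q = 0.147 × 3876 = 569.8 C; n(e⁻) = 569.8 / 96485 = 0.005906 mol
Cathode: Sn²⁺ + 2e⁻ → Sn → n(Sn) = 0.005906/2 = 0.002953 mol → 0.351 g
Anode: 2Cl⁻ → Cl₂ + 2e⁻ → n(Cl₂) = 0.005906/2 = 0.002953 mol → 0.0661 L

0.351 g Sn; 0.0661 L Cl₂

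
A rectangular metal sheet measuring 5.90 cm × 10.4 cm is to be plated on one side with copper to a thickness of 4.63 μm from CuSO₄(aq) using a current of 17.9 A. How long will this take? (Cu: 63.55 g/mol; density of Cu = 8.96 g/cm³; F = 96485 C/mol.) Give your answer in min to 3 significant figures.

0.720 min

Plated area = 5.90 × 10.4 = 61.36 cm²
Volume = 61.36 × 4.63×10⁻⁴ cm = 0.02841 cm³
m(Cu) = 0.02841 × 8.96 = 0.2546 g
n(Cu) = 0.2546 / 63.55 = 0.004006 mol; n(e⁻) = 2 × 0.004006 = 0.008012 mol
Q = 0.008012 × 96485 = 773.0 C
t = 773.0 / 17.9 = 43.18 s = 0.720 min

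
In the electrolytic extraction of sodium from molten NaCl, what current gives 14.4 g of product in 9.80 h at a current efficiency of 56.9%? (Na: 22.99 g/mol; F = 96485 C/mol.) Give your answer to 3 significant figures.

n(Na) = 14.4 / 22.99 = 0.6264 mol
Na⁺ + e⁻ → Na, so n(e⁻) = 0.6264 mol
Q = 0.6264 × 96485 / 0.569 = 1.062×10^5 C
I = Q / t = 1.062×10^5 / 35280 s = 3.01 A

3.01 A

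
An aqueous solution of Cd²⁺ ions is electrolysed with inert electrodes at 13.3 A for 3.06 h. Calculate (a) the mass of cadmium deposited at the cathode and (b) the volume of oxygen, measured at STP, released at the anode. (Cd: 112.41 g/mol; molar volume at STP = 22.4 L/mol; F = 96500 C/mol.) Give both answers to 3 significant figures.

85.3 g Cd; 8.50 L O₂

Q = 13.3 × 11016 = 1.465×10^5 C; n(e⁻) = 1.465×10^5 / 96500 = 1.518 mol
Cathode: Cd²⁺ + 2e⁻ → Cd → n(Cd) = 1.518/2 = 0.7590 mol → 85.3 g
Anode: 2H₂O → O₂ + 4H⁺ + 4e⁻ → n(O₂) = 1.518/4 = 0.3795 mol → 8.50 L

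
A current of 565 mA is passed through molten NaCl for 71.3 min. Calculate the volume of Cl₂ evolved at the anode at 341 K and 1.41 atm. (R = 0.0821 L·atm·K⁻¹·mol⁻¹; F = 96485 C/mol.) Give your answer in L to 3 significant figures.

0.249 L

Charge passed = 0.565 × 4278 = 2417 C
Moles of electrons = 2417 / 96485 = 0.02505 mol
2Cl⁻ → Cl₂ + 2e⁻, so n(Cl₂) = 0.02505 / 2 = 0.01253 mol
V = nRT/P = 0.01253 × 0.0821 × 341 / 1.41 = 0.2488 L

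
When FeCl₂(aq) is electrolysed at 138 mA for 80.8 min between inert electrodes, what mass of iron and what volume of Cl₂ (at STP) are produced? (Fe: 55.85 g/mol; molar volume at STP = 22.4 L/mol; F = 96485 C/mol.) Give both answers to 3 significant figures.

0.194 g Fe; 0.0777 L Cl₂

Q = 0.138 × 4848 = 669.0 C; n(e⁻) = 669.0 / 96485 = 0.006934 mol
Cathode: Fe²⁺ + 2e⁻ → Fe → n(Fe) = 0.006934/2 = 0.003467 mol → 0.194 g
Anode: 2Cl⁻ → Cl₂ + 2e⁻ → n(Cl₂) = 0.006934/2 = 0.003467 mol → 0.0777 L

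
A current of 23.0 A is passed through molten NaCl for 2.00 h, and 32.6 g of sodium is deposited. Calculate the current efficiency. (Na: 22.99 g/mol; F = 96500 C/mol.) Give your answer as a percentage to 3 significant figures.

Q = 23.0 × 7200 = 1.656×10^5 C
n(e⁻) = 1.656×10^5 / 96500 = 1.716 mol
Na⁺ + e⁻ → Na, so theoretical n(Na) = 1.716 mol → 39.45 g
Efficiency = 32.6 / 39.45 = 0.8264 = 82.6%

82.6%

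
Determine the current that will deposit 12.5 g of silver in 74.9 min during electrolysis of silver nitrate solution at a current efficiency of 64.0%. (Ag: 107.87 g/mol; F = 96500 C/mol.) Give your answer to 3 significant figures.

n(Ag) = 12.5 / 107.87 = 0.1159 mol
Ag⁺ + e⁻ → Ag, so n(e⁻) = 0.1159 mol
Q = 0.1159 × 96500 / 0.640 = 17480 C
I = Q / t = 17480 / 4494 s = 3.89 A

3.89 A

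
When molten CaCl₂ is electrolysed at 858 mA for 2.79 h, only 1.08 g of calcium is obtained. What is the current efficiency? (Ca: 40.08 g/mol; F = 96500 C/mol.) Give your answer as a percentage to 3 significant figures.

60.3%

Q = 0.858 × 10044 = 8618 C
n(e⁻) = 8618 / 96500 = 0.08931 mol
Ca²⁺ + 2e⁻ → Ca, so theoretical n(Ca) = 0.04466 mol → 1.790 g
Efficiency = 1.08 / 1.790 = 0.6034 = 60.3%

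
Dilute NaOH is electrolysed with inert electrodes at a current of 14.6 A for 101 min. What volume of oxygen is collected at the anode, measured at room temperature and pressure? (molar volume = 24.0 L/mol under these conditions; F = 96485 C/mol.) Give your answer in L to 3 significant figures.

Q = It = 14.6 × 6060 = 88480 C
n(e⁻) = 88480 / 96485 = 0.9170 mol
2H₂O → O₂ + 4H⁺ + 4e⁻, so n(O₂) = 0.9170 / 4 = 0.2293 mol
V = 0.2293 × 24.0 = 5.503 L

5.50 L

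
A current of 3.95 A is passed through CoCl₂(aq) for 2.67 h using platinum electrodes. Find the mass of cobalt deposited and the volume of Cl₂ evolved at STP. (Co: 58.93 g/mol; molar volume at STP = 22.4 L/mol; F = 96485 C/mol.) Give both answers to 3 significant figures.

Q = 3.95 × 9612 = 37970 C; n(e⁻) = 37970 / 96485 = 0.3935 mol
Cathode: Co²⁺ + 2e⁻ → Co → n(Co) = 0.3935/2 = 0.1968 mol → 11.6 g
Anode: 2Cl⁻ → Cl₂ + 2e⁻ → n(Cl₂) = 0.3935/2 = 0.1968 mol → 4.41 L

11.6 g Co; 4.41 L Cl₂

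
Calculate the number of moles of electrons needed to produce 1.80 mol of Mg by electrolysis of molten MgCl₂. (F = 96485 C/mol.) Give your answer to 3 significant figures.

3.60 mol

Mg²⁺ + 2e⁻ → Mg, so n(e⁻) = 2 × 1.80 = 3.600 mol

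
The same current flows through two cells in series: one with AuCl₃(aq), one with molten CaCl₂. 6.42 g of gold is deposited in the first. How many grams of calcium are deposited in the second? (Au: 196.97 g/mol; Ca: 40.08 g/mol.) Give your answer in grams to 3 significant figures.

n(Au) = 6.42 / 196.97 = 0.03259 mol
Au³⁺ + 3e⁻ → Au, so n(e⁻) = 3 × 0.03259 = 0.09777 mol
In series, the same 0.09777 mol of electrons flows through the second cell.
Ca²⁺ + 2e⁻ → Ca, so n(Ca) = 0.09777 / 2 = 0.04889 mol
m(Ca) = 0.04889 × 40.08 = 1.96 g

1.96 g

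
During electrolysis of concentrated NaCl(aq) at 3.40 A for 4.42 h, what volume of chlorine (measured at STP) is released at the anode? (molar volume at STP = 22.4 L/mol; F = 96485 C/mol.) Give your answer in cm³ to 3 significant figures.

6280 cm³

Q = It = 3.40 × 15912 = 54100 C
n(e⁻) = Q/F = 54100/96485 = 0.5607 mol
2Cl⁻ → Cl₂ + 2e⁻, so n(Cl₂) = 0.5607 / 2 = 0.2804 mol
V = 0.2804 × 22.4 = 6.281 L
= 6280 cm³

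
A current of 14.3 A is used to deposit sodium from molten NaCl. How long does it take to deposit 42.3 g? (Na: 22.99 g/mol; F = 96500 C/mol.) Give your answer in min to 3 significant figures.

207 min

n(Na) = 42.3 / 22.99 = 1.840 mol
Na⁺ + e⁻ → Na, so n(e⁻) = 1.840 mol
Q = 1.840 × 96500 = 1.776×10^5 C
t = Q / I = 1.776×10^5 / 14.3 = 12420 s = 207 min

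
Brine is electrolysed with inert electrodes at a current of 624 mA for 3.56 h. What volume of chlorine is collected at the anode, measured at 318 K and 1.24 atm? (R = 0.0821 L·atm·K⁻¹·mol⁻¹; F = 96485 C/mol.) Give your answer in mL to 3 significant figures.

873 mL

Charge passed = 0.624 × 12816 = 7997 C
n(e⁻) = Q/F = 7997/96485 = 0.08288 mol
2Cl⁻ → Cl₂ + 2e⁻, so n(Cl₂) = 0.08288 / 2 = 0.04144 mol
V = nRT/P = 0.04144 × 0.0821 × 318 / 1.24 = 0.8725 L
= 873 mL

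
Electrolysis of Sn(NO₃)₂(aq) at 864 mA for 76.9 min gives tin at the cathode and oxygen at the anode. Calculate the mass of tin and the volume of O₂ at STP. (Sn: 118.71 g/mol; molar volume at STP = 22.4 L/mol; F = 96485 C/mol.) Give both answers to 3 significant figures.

Q = 0.864 × 4614 = 3986 C; n(e⁻) = 3986 / 96485 = 0.04131 mol
Cathode: Sn²⁺ + 2e⁻ → Sn → n(Sn) = 0.04131/2 = 0.02066 mol → 2.45 g
Anode: 2H₂O → O₂ + 4H⁺ + 4e⁻ → n(O₂) = 0.04131/4 = 0.01033 mol → 0.231 L

2.45 g Sn; 0.231 L O₂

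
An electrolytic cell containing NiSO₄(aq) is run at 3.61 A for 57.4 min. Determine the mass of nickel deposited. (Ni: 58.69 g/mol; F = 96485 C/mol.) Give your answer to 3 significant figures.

Q = 3.61 A × 3444 s = 12430 C
Moles of electrons = 12430 / 96485 = 0.1288 mol
Ni²⁺ + 2e⁻ → Ni, so n(Ni) = 0.1288 / 2 = 0.06440 mol
m = 0.06440 × 58.69 = 3.78 g

3.78 g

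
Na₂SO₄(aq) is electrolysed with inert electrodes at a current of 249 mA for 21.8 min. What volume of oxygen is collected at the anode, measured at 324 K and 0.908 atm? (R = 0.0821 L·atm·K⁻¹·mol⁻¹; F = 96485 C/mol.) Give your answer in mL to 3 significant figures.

24.7 mL

Charge passed = 0.249 × 1308 = 325.7 C
Moles of electrons = 325.7 / 96485 = 0.003376 mol
2H₂O → O₂ + 4H⁺ + 4e⁻, so n(O₂) = 0.003376 / 4 = 8.440×10^-4 mol
V = nRT/P = 8.440×10^-4 × 0.0821 × 324 / 0.908 = 0.02473 L
= 24.7 mL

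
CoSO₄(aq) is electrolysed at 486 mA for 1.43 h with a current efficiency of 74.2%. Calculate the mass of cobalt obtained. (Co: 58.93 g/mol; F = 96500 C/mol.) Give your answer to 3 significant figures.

Q = 0.486 × 5148 = 2502 C
n(e⁻) = 2502 / 96500 = 0.02593 mol
Co²⁺ + 2e⁻ → Co, so theoretical m(Co) = 0.01297 × 58.93 = 0.7643 g
Actual mass = 74.2% × 0.7643 = 0.567 g

0.567 g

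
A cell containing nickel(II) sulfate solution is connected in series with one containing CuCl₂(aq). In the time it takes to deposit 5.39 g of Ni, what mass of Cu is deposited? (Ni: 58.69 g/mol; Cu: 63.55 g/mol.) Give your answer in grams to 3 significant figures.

5.84 g

n(Ni) = 5.39 / 58.69 = 0.09184 mol
Ni²⁺ + 2e⁻ → Ni, so n(e⁻) = 2 × 0.09184 = 0.1837 mol
In series, the same 0.1837 mol of electrons flows through the second cell.
Cu²⁺ + 2e⁻ → Cu, so n(Cu) = 0.1837 / 2 = 0.09185 mol
m(Cu) = 0.09185 × 63.55 = 5.84 g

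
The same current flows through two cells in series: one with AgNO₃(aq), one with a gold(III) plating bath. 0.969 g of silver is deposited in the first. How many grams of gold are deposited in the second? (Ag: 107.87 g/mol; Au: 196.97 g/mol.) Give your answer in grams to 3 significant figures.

0.590 g

n(Ag) = 0.969 / 107.87 = 0.008983 mol
Ag⁺ + e⁻ → Ag, so n(e⁻) = 0.008983 mol
The cells are in series, so the same charge (and hence the same n(e⁻) = 0.008983 mol) passes through both.
Au³⁺ + 3e⁻ → Au, so n(Au) = 0.008983 / 3 = 0.002994 mol
m(Au) = 0.002994 × 196.97 = 0.590 g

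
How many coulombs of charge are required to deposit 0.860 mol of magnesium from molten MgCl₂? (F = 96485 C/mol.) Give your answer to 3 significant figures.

1.66×10^5 C

Mg²⁺ + 2e⁻ → Mg, so n(e⁻) = 2 × 0.860 = 1.720 mol
Q = 1.720 × 96485 = 1.660×10^5 C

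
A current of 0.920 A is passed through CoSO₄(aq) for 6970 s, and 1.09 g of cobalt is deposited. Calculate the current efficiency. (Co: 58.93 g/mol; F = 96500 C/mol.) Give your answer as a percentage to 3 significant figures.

Q = 0.920 × 6970 = 6412 C
n(e⁻) = 6412 / 96500 = 0.06645 mol
Co²⁺ + 2e⁻ → Co, so theoretical n(Co) = 0.03323 mol → 1.958 g
Efficiency = 1.09 / 1.958 = 0.5567 = 55.7%

55.7%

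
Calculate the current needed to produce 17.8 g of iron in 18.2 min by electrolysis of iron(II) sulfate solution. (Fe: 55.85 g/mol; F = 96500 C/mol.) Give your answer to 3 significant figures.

56.3 A

n(Fe) = 17.8 / 55.85 = 0.3187 mol
Fe²⁺ + 2e⁻ → Fe, so n(e⁻) = 2 × 0.3187 = 0.6374 mol
Q = 0.6374 × 96500 = 61510 C
I = Q / t = 61510 / 1092 s = 56.3 A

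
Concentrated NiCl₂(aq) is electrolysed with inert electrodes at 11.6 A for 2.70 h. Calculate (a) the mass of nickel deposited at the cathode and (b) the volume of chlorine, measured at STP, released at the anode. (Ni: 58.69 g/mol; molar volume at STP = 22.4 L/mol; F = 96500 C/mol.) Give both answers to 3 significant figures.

34.3 g Ni; 13.1 L Cl₂

Q = 11.6 × 9720 = 1.128×10^5 C; n(e⁻) = 1.128×10^5 / 96500 = 1.169 mol
Cathode: Ni²⁺ + 2e⁻ → Ni → n(Ni) = 1.169/2 = 0.5845 mol → 34.3 g
Anode: 2Cl⁻ → Cl₂ + 2e⁻ → n(Cl₂) = 1.169/2 = 0.5845 mol → 13.1 L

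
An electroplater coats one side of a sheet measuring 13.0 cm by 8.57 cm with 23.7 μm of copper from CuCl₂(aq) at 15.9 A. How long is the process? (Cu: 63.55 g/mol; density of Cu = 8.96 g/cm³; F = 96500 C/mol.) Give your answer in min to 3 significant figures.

Plated area = 13.0 × 8.57 = 111.4 cm²
Volume = 111.4 × 23.7×10⁻⁴ cm = 0.2640 cm³
m(Cu) = 0.2640 × 8.96 = 2.365 g
n(Cu) = 2.365 / 63.55 = 0.03721 mol; n(e⁻) = 2 × 0.03721 = 0.07442 mol
Q = 0.07442 × 96500 = 7182 C
t = 7182 / 15.9 = 451.7 s = 7.53 min

7.53 min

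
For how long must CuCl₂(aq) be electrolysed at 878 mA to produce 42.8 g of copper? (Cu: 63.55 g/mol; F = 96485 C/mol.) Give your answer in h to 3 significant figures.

n(Cu) = 42.8 / 63.55 = 0.6735 mol
Cu²⁺ + 2e⁻ → Cu, so n(e⁻) = 2 × 0.6735 = 1.347 mol
Q = 1.347 × 96485 = 1.300×10^5 C
t = Q / I = 1.300×10^5 / 0.878 = 1.481×10^5 s = 41.1 h

41.1 h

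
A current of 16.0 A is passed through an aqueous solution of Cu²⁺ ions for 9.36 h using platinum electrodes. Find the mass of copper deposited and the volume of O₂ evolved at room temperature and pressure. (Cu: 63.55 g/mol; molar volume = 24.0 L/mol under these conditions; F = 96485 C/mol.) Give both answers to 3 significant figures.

178 g Cu; 33.5 L O₂

Q = 16.0 × 33696 = 5.391×10^5 C; n(e⁻) = 5.391×10^5 / 96485 = 5.587 mol
Cathode: Cu²⁺ + 2e⁻ → Cu → n(Cu) = 5.587/2 = 2.794 mol → 178 g
Anode: 2H₂O → O₂ + 4H⁺ + 4e⁻ → n(O₂) = 5.587/4 = 1.397 mol → 33.5 L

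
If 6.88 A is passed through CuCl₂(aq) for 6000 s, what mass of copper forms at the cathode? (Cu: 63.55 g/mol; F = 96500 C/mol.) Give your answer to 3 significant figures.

Charge passed = 6.88 × 6000 = 41280 C
n(e⁻) = Q/F = 41280/96500 = 0.4278 mol
Cu²⁺ + 2e⁻ → Cu, so n(Cu) = 0.4278 / 2 = 0.2139 mol
m = 0.2139 × 63.55 = 13.6 g

13.6 g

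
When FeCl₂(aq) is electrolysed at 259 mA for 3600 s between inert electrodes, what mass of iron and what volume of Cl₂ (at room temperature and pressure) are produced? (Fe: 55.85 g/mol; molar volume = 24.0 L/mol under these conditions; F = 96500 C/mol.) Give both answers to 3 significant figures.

0.270 g Fe; 0.116 L Cl₂

Q = 0.259 × 3600 = 932.4 C; n(e⁻) = 932.4 / 96500 = 0.009662 mol
Cathode: Fe²⁺ + 2e⁻ → Fe → n(Fe) = 0.009662/2 = 0.004831 mol → 0.270 g
Anode: 2Cl⁻ → Cl₂ + 2e⁻ → n(Cl₂) = 0.009662/2 = 0.004831 mol → 0.116 L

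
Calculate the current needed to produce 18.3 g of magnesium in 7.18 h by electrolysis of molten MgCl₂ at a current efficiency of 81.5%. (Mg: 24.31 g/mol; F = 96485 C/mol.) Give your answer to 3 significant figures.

6.90 A

n(Mg) = 18.3 / 24.31 = 0.7528 mol
Mg²⁺ + 2e⁻ → Mg, so n(e⁻) = 2 × 0.7528 = 1.506 mol
Q = 1.506 × 96485 / 0.815 = 1.783×10^5 C
I = Q / t = 1.783×10^5 / 25848 s = 6.90 A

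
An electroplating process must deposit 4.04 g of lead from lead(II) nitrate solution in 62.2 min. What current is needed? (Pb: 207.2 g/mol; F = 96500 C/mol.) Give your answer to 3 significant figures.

n(Pb) = 4.04 / 207.2 = 0.01950 mol
Pb²⁺ + 2e⁻ → Pb, so n(e⁻) = 2 × 0.01950 = 0.03900 mol
Q = 0.03900 × 96500 = 3764 C
I = Q / t = 3764 / 3732 s = 1.01 A

1.01 A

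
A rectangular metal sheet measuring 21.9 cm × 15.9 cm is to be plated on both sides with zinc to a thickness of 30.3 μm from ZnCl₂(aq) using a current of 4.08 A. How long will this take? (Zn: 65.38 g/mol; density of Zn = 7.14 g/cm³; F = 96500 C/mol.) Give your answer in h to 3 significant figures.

Plated area = 2 × 21.9 × 15.9 = 696.4 cm²
Volume = 696.4 × 30.3×10⁻⁴ cm = 2.110 cm³
m(Zn) = 2.110 × 7.14 = 15.07 g
n(Zn) = 15.07 / 65.38 = 0.2305 mol; n(e⁻) = 2 × 0.2305 = 0.4610 mol
Q = 0.4610 × 96500 = 44490 C
t = 44490 / 4.08 = 10900 s = 3.03 h

3.03 h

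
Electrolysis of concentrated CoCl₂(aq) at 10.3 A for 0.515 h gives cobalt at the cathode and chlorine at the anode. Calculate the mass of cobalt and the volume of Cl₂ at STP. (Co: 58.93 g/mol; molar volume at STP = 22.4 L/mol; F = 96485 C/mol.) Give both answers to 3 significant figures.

5.83 g Co; 2.22 L Cl₂

Q = 10.3 × 1854 = 19100 C; n(e⁻) = 19100 / 96485 = 0.1980 mol
Cathode: Co²⁺ + 2e⁻ → Co → n(Co) = 0.1980/2 = 0.09900 mol → 5.83 g
Anode: 2Cl⁻ → Cl₂ + 2e⁻ → n(Cl₂) = 0.1980/2 = 0.09900 mol → 2.22 L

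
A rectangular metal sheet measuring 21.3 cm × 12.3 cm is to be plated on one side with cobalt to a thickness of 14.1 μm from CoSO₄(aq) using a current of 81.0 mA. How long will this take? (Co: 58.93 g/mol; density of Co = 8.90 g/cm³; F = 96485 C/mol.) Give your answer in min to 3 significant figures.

Plated area = 21.3 × 12.3 = 262.0 cm²
Volume = 262.0 × 14.1×10⁻⁴ cm = 0.3694 cm³
m(Co) = 0.3694 × 8.90 = 3.288 g
n(Co) = 3.288 / 58.93 = 0.05580 mol; n(e⁻) = 2 × 0.05580 = 0.1116 mol
Q = 0.1116 × 96485 = 10770 C
t = 10770 / 0.0810 = 1.330×10^5 s = 2220 min

2220 min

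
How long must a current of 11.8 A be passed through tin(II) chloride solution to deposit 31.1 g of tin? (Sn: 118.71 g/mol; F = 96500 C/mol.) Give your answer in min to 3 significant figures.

71.4 min

n(Sn) = 31.1 / 118.71 = 0.2620 mol
Sn²⁺ + 2e⁻ → Sn, so n(e⁻) = 2 × 0.2620 = 0.5240 mol
Q = 0.5240 × 96500 = 50570 C
t = Q / I = 50570 / 11.8 = 4286 s = 71.4 min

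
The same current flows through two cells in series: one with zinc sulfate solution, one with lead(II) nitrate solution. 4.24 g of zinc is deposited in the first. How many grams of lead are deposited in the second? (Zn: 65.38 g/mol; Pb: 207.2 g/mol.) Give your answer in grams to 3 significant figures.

13.4 g

n(Zn) = 4.24 / 65.38 = 0.06485 mol
Zn²⁺ + 2e⁻ → Zn, so n(e⁻) = 2 × 0.06485 = 0.1297 mol
In series, the same 0.1297 mol of electrons flows through the second cell.
Pb²⁺ + 2e⁻ → Pb, so n(Pb) = 0.1297 / 2 = 0.06485 mol
m(Pb) = 0.06485 × 207.2 = 13.4 g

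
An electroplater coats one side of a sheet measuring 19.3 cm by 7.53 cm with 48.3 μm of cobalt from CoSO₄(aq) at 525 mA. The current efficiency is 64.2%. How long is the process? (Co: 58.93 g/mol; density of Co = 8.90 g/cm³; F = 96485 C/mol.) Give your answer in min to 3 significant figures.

1010 min

Plated area = 19.3 × 7.53 = 145.3 cm²
Volume = 145.3 × 48.3×10⁻⁴ cm = 0.7018 cm³
m(Co) = 0.7018 × 8.90 = 6.246 g
n(Co) = 6.246 / 58.93 = 0.1060 mol; n(e⁻) = 2 × 0.1060 = 0.2120 mol
Q = 0.2120 × 96485 / 0.642 = 31860 C
t = 31860 / 0.525 = 60690 s = 1010 min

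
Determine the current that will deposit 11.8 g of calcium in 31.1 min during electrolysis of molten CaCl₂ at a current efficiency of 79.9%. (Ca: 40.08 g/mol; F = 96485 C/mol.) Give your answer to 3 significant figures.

n(Ca) = 11.8 / 40.08 = 0.2944 mol
Ca²⁺ + 2e⁻ → Ca, so n(e⁻) = 2 × 0.2944 = 0.5888 mol
Q = 0.5888 × 96485 / 0.799 = 71100 C
I = Q / t = 71100 / 1866 s = 38.1 A

38.1 A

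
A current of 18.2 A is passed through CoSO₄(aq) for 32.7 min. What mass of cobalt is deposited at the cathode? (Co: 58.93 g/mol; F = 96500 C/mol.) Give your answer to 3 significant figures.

10.9 g

Charge passed = 18.2 × 1962 = 35710 C
n(e⁻) = 35710 / 96500 = 0.3701 mol
Co²⁺ + 2e⁻ → Co, so n(Co) = 0.3701 / 2 = 0.1851 mol
m = 0.1851 × 58.93 = 10.9 g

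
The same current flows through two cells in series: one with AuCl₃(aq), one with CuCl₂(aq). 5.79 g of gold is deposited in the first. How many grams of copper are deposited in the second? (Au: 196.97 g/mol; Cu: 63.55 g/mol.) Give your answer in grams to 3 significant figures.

2.80 g

n(Au) = 5.79 / 196.97 = 0.02940 mol
Au³⁺ + 3e⁻ → Au, so n(e⁻) = 3 × 0.02940 = 0.08820 mol
Since the cells are in series, n(e⁻) in the Cu cell is also 0.08820 mol.
Cu²⁺ + 2e⁻ → Cu, so n(Cu) = 0.08820 / 2 = 0.04410 mol
m(Cu) = 0.04410 × 63.55 = 2.80 g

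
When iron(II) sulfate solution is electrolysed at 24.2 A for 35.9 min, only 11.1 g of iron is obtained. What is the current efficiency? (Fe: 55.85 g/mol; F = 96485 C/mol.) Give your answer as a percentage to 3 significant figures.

Q = 24.2 × 2154 = 52130 C
n(e⁻) = 52130 / 96485 = 0.5403 mol
Fe²⁺ + 2e⁻ → Fe, so theoretical n(Fe) = 0.2702 mol → 15.09 g
Efficiency = 11.1 / 15.09 = 0.7356 = 73.6%

73.6%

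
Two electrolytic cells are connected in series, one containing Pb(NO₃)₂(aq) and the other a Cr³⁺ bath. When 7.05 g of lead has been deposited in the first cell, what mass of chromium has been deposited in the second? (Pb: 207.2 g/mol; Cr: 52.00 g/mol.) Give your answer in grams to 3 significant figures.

n(Pb) = 7.05 / 207.2 = 0.03403 mol
Pb²⁺ + 2e⁻ → Pb, so n(e⁻) = 2 × 0.03403 = 0.06806 mol
Same current for the same time ⇒ same n(e⁻) = 0.06806 mol in both cells.
Cr³⁺ + 3e⁻ → Cr, so n(Cr) = 0.06806 / 3 = 0.02269 mol
m(Cr) = 0.02269 × 52.00 = 1.18 g

1.18 g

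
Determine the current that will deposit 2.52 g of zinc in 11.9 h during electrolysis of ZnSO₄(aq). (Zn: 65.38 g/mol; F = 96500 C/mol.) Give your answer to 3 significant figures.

n(Zn) = 2.52 / 65.38 = 0.03854 mol
Zn²⁺ + 2e⁻ → Zn, so n(e⁻) = 2 × 0.03854 = 0.07708 mol
Q = 0.07708 × 96500 = 7438 C
I = Q / t = 7438 / 42840 s = 0.174 A

0.174 A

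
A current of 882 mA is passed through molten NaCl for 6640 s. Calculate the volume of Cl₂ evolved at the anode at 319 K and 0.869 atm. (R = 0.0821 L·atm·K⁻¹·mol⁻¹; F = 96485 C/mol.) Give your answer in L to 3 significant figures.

0.915 L

Q = 0.882 A × 6640 s = 5856 C
n(e⁻) = Q/F = 5856/96485 = 0.06069 mol
2Cl⁻ → Cl₂ + 2e⁻, so n(Cl₂) = 0.06069 / 2 = 0.03035 mol
V = nRT/P = 0.03035 × 0.0821 × 319 / 0.869 = 0.9147 L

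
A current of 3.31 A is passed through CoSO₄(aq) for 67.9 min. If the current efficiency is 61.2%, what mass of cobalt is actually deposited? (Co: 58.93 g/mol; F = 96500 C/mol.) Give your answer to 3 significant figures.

2.52 g

Q = 3.31 × 4074 = 13480 C
n(e⁻) = 13480 / 96500 = 0.1397 mol
Co²⁺ + 2e⁻ → Co, so theoretical m(Co) = 0.06985 × 58.93 = 4.116 g
Actual mass = 61.2% × 4.116 = 2.52 g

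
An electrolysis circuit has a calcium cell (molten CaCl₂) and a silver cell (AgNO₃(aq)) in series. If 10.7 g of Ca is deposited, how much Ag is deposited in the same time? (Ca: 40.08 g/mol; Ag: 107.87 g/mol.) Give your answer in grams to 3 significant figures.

57.6 g

n(Ca) = 10.7 / 40.08 = 0.2670 mol
Ca²⁺ + 2e⁻ → Ca, so n(e⁻) = 2 × 0.2670 = 0.5340 mol
Same current for the same time ⇒ same n(e⁻) = 0.5340 mol in both cells.
Ag⁺ + e⁻ → Ag, so n(Ag) = 0.5340 mol
m(Ag) = 0.5340 × 107.87 = 57.6 g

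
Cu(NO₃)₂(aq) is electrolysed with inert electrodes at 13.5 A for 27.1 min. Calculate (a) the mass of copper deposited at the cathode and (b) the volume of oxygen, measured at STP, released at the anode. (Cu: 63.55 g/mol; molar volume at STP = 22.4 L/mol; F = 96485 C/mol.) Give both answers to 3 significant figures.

Q = 13.5 × 1626 = 21950 C; n(e⁻) = 21950 / 96485 = 0.2275 mol
Cathode: Cu²⁺ + 2e⁻ → Cu → n(Cu) = 0.2275/2 = 0.1138 mol → 7.23 g
Anode: 2H₂O → O₂ + 4H⁺ + 4e⁻ → n(O₂) = 0.2275/4 = 0.05688 mol → 1.27 L

7.23 g Cu; 1.27 L O₂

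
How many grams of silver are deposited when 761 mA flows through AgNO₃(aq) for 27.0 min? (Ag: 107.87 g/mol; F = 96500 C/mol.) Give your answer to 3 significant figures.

Charge passed = 0.761 × 1620 = 1233 C
n(e⁻) = Q/F = 1233/96500 = 0.01278 mol
Ag⁺ + e⁻ → Ag, so n(Ag) = 0.01278 mol
m = 0.01278 × 107.87 = 1.38 g

1.38 g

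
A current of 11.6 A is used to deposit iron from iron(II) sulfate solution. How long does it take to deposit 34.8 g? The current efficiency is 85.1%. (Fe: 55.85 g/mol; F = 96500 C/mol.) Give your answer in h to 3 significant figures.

n(Fe) = 34.8 / 55.85 = 0.6231 mol
Fe²⁺ + 2e⁻ → Fe, so n(e⁻) = 2 × 0.6231 = 1.246 mol
Q = 1.246 × 96500 / 0.851 = 1.413×10^5 C
t = Q / I = 1.413×10^5 / 11.6 = 12180 s = 3.38 h

3.38 h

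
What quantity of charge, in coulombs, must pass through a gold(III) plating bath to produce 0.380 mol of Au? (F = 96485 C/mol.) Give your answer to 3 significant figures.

1.10×10^5 C

Au³⁺ + 3e⁻ → Au, so n(e⁻) = 3 × 0.380 = 1.140 mol
Q = 1.140 × 96485 = 1.100×10^5 C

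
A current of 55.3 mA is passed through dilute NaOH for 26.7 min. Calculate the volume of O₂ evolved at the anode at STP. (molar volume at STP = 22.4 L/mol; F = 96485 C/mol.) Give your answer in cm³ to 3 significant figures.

5.14 cm³

Q = 0.0553 A × 1602 s = 88.59 C
Moles of electrons = 88.59 / 96485 = 9.182×10^-4 mol
2H₂O → O₂ + 4H⁺ + 4e⁻, so n(O₂) = 9.182×10^-4 / 4 = 2.296×10^-4 mol
V = 2.296×10^-4 × 22.4 = 0.005143 L
= 5.14 cm³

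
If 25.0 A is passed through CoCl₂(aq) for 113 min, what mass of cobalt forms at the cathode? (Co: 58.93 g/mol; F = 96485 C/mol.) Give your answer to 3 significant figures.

51.8 g

Charge passed = 25.0 × 6780 = 1.695×10^5 C
Moles of electrons = 1.695×10^5 / 96485 = 1.757 mol
Co²⁺ + 2e⁻ → Co, so n(Co) = 1.757 / 2 = 0.8785 mol
m = 0.8785 × 58.93 = 51.8 g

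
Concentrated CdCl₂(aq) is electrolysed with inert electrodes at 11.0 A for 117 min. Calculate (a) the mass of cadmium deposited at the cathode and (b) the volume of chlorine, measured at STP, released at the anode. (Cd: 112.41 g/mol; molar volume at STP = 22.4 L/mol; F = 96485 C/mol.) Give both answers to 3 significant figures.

Q = 11.0 × 7020 = 77220 C; n(e⁻) = 77220 / 96485 = 0.8003 mol
Cathode: Cd²⁺ + 2e⁻ → Cd → n(Cd) = 0.8003/2 = 0.4002 mol → 45.0 g
Anode: 2Cl⁻ → Cl₂ + 2e⁻ → n(Cl₂) = 0.8003/2 = 0.4002 mol → 8.96 L

45.0 g Cd; 8.96 L Cl₂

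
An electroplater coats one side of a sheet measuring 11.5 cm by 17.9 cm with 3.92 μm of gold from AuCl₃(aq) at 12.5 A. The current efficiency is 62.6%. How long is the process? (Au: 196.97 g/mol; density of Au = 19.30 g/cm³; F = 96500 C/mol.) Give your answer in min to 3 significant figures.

Plated area = 11.5 × 17.9 = 205.9 cm²
Volume = 205.9 × 3.92×10⁻⁴ cm = 0.08071 cm³
m(Au) = 0.08071 × 19.30 = 1.558 g
n(Au) = 1.558 / 196.97 = 0.007910 mol; n(e⁻) = 3 × 0.007910 = 0.02373 mol
Q = 0.02373 × 96500 / 0.626 = 3658 C
t = 3658 / 12.5 = 292.6 s = 4.88 min

4.88 min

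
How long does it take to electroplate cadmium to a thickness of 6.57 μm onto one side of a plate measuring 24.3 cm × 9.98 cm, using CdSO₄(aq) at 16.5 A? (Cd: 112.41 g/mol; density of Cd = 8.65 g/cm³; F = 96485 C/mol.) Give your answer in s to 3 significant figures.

Plated area = 24.3 × 9.98 = 242.5 cm²
Volume = 242.5 × 6.57×10⁻⁴ cm = 0.1593 cm³
m(Cd) = 0.1593 × 8.65 = 1.378 g
n(Cd) = 1.378 / 112.41 = 0.01226 mol; n(e⁻) = 2 × 0.01226 = 0.02452 mol
Q = 0.02452 × 96485 = 2366 C
t = 2366 / 16.5 = 143.4 s

143 s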